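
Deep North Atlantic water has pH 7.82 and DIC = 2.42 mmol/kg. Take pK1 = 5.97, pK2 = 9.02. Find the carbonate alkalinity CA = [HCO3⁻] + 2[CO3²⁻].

CA = [HCO3⁻] + 2[CO3²⁻] = (α₁ + 2α₂)·DIC
At pH 7.82: [H⁺]/K1 = 10^-1.85 = 0.014125, K2/[H⁺] = 10^-1.20 = 0.063096
α₁ = 1/(1 + 0.014125 + 0.063096) = 1/1.0772 = 0.9283; α₂ = α₁·K2/[H⁺] = 0.05857
α₁ + 2α₂ = 1.0455
CA = 1.0455 × 2.42 = 2.53 mmol/kg

CA = 2.53 mmol/kg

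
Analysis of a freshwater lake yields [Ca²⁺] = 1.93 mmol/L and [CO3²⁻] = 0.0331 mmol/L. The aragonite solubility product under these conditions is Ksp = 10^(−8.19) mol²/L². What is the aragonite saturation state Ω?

Ω = 9.89

Ksp = 10^(−8.19) = 6.457×10^-9
Ω = [Ca²⁺][CO3²⁻]/Ksp = (1.93×10^-3)(0.0331×10^-3) / 6.457×10^-9 = 9.89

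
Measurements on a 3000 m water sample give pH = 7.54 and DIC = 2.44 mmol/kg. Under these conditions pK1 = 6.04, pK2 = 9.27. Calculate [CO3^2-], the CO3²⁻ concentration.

[CO3²⁻] = 0.0433 mmol/kg

α₂ = 1 / (1 + [H⁺]/K2 + [H⁺]²/(K1K2)) = 1 / (1 + 10^+1.73 + 10^+0.23)
   = 1 / (1 + 53.703 + 1.6982) = 1/56.401 = 0.01773
[CO3²⁻] = α₂ × DIC = 0.01773 × 2.44 = 0.0433 mmol/kg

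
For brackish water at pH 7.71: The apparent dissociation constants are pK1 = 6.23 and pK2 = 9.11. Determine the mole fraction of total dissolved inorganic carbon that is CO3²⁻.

α₂ = 0.0371

α₂ = 1 / (1 + [H⁺]/K2 + [H⁺]²/(K1K2)) = 1 / (1 + 10^+1.40 + 10^-0.08)
   = 1 / (1 + 25.119 + 0.83176) = 1/26.951 = 0.03710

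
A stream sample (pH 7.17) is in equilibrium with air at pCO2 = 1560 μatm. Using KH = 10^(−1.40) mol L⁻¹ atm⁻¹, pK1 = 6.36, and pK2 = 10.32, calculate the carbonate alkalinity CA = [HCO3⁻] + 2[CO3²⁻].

[CO2*] = KH · pCO2 = 10^(−1.40) × 1560×10^-6 = 6.210×10^-5 mol/L
α₀ = 1/(1 + K1/[H⁺] + K1K2/[H⁺]²) = 1/(1 + 10^+0.81 + 10^-2.34) = 0.1340
DIC = [CO2*]/α₀ = 6.210×10^-5 / 0.1340 = 0.4634 mmol/L
CA = (α₁ + 2α₂)·DIC = (0.8654 + 2×0.0006126) × 0.4634 = 0.402 mmol/L

CA = 0.402 mmol/L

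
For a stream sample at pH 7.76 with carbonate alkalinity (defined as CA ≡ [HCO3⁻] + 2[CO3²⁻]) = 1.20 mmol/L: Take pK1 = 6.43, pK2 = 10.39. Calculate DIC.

CA = [HCO3⁻] + 2[CO3²⁻] = (α₁ + 2α₂)·DIC
At pH 7.76: [H⁺]/K1 = 10^-1.33 = 0.046774, K2/[H⁺] = 10^-2.63 = 0.0023442
α₁ = 1/(1 + 0.046774 + 0.0023442) = 1/1.0491 = 0.9532; α₂ = α₁·K2/[H⁺] = 0.002234
α₁ + 2α₂ = 0.9577
DIC = CA / (α₁ + 2α₂) = 1.20 / 0.9577 = 1.25 mmol/L

DIC = 1.25 mmol/L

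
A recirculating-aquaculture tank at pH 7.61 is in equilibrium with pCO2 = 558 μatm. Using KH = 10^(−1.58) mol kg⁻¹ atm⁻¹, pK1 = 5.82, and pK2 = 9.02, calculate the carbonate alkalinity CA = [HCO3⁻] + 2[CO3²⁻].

[CO2*] = KH · pCO2 = 10^(−1.58) × 558×10^-6 = 1.468×10^-5 mol/kg
α₀ = 1/(1 + K1/[H⁺] + K1K2/[H⁺]²) = 1/(1 + 10^+1.79 + 10^+0.38) = 0.01537
DIC = [CO2*]/α₀ = 1.468×10^-5 / 0.01537 = 0.9549 mmol/kg
CA = (α₁ + 2α₂)·DIC = (0.9478 + 2×0.03687) × 0.9549 = 0.975 mmol/kg

CA = 0.975 mmol/kg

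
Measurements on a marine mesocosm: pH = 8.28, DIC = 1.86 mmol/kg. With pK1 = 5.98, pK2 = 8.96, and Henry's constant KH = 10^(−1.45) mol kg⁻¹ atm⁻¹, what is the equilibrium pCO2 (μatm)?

pCO2 = 216 μatm

α₀ = 1 / (1 + K1/[H⁺] + K1K2/[H⁺]²) = 1 / (1 + 10^+2.30 + 10^+1.62)
   = 1 / (1 + 199.53 + 41.687) = 1/242.21 = 0.004129
[CO2*] = α₀ × DIC = 0.004129 × 1.86 = 0.007679 mmol/kg = 7.679 μmol/kg
pCO2 = [CO2*]/KH = 7.679×10^-6 / 3.548×10^-2 = 216 μatm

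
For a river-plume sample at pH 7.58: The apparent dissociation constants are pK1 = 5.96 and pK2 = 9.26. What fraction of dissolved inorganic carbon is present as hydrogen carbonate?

α₁ = 1 / (1 + [H⁺]/K1 + K2/[H⁺]) = 1 / (1 + 10^-1.62 + 10^-1.68)
   = 1 / (1 + 0.023988 + 0.020893) = 1/1.0449 = 0.9570

α₁ = 0.957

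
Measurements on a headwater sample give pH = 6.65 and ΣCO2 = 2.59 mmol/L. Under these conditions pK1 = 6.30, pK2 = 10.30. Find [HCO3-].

α₁ = 1 / (1 + [H⁺]/K1 + K2/[H⁺]) = 1 / (1 + 10^-0.35 + 10^-3.65)
   = 1 / (1 + 0.44668 + 0.00022387) = 1/1.4469 = 0.6911
[HCO3⁻] = α₁ × DIC = 0.6911 × 2.59 = 1.79 mmol/L

[HCO3⁻] = 1.79 mmol/L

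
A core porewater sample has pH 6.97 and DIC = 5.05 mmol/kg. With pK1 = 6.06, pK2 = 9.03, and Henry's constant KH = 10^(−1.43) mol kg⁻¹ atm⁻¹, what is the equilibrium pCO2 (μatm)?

pCO2 = 1.48×10^4 μatm

α₀ = 1 / (1 + K1/[H⁺] + K1K2/[H⁺]²) = 1 / (1 + 10^+0.91 + 10^-1.15)
   = 1 / (1 + 8.1283 + 0.070795) = 1/9.1991 = 0.1087
[CO2*] = α₀ × DIC = 0.1087 × 5.05 = 0.5490 mmol/kg
pCO2 = [CO2*]/KH = 5.490×10^-4 / 3.715×10^-2 = 1.48×10^4 μatm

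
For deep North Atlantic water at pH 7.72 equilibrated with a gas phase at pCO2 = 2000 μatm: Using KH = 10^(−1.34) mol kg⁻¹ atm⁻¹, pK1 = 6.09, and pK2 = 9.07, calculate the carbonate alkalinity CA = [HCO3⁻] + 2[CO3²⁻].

CA = 4.25 mmol/kg

[CO2*] = KH · pCO2 = 10^(−1.34) × 2000×10^-6 = 9.142×10^-5 mol/kg
α₀ = 1/(1 + K1/[H⁺] + K1K2/[H⁺]²) = 1/(1 + 10^+1.63 + 10^+0.28) = 0.02195
DIC = [CO2*]/α₀ = 9.142×10^-5 / 0.02195 = 4.165 mmol/kg
CA = (α₁ + 2α₂)·DIC = (0.9362 + 2×0.04182) × 4.165 = 4.25 mmol/kg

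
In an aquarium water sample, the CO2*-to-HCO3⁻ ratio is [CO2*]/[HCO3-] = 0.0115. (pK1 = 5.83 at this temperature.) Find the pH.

pH = 7.77

From K1 = [H⁺][HCO3-]/[CO2*]:  pH = pK1 − log₁₀([CO2*]/[HCO3-])
log₁₀(0.0115) = -1.939
pH = 5.83 − (-1.939) = 7.77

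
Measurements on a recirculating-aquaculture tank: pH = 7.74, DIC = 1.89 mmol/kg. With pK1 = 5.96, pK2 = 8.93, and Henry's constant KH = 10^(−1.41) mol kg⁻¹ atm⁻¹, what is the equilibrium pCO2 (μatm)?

α₀ = 1 / (1 + K1/[H⁺] + K1K2/[H⁺]²) = 1 / (1 + 10^+1.78 + 10^+0.59)
   = 1 / (1 + 60.256 + 3.8905) = 1/65.146 = 0.01535
[CO2*] = α₀ × DIC = 0.01535 × 1.89 = 0.02901 mmol/kg
pCO2 = [CO2*]/KH = 2.901×10^-5 / 3.890×10^-2 = 746 μatm

pCO2 = 746 μatm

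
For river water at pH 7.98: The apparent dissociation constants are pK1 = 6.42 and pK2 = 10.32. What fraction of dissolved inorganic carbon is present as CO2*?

α₀ = 1 / (1 + K1/[H⁺] + K1K2/[H⁺]²) = 1 / (1 + 10^+1.56 + 10^-0.78)
   = 1 / (1 + 36.308 + 0.16596) = 1/37.474 = 0.02669

α₀ = 0.0267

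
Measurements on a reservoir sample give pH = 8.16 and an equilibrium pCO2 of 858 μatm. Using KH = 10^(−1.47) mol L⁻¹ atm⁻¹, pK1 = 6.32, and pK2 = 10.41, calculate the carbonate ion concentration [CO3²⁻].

[CO2*] = KH · pCO2 = 10^(−1.47) × 858×10^-6 = 2.907×10^-5 mol/L
α₀ = 1/(1 + K1/[H⁺] + K1K2/[H⁺]²) = 1/(1 + 10^+1.84 + 10^-0.41) = 0.01417
DIC = [CO2*]/α₀ = 2.907×10^-5 / 0.01417 = 2.052 mmol/L
[CO3²⁻] = α₂·DIC; α₂ = 0.005513, so [CO3²⁻] = 0.005513 × 2.052 = 0.0113 mmol/L = 11.3 μmol/L

[CO3²⁻] = 11.3 μmol/L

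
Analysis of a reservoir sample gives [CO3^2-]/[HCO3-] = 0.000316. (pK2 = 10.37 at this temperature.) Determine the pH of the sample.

From K2 = [H⁺][CO3^2-]/[HCO3-]:  pH = pK2 + log₁₀([CO3^2-]/[HCO3-])
log₁₀(0.000316) = -3.500
pH = 10.37 + (-3.500) = 6.87

pH = 6.87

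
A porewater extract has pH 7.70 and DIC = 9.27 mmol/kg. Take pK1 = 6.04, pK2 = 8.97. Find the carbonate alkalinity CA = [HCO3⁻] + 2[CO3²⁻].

CA = 9.54 mmol/kg

CA = [HCO3⁻] + 2[CO3²⁻] = (α₁ + 2α₂)·DIC
At pH 7.70: [H⁺]/K1 = 10^-1.66 = 0.021878, K2/[H⁺] = 10^-1.27 = 0.053703
α₁ = 1/(1 + 0.021878 + 0.053703) = 1/1.0756 = 0.9297; α₂ = α₁·K2/[H⁺] = 0.04993
α₁ + 2α₂ = 1.0296
CA = 1.0296 × 9.27 = 9.54 mmol/kg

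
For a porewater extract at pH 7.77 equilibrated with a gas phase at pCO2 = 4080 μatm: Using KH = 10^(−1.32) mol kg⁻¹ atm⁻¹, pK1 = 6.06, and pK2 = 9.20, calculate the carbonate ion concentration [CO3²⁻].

[CO3²⁻] = 0.372 mmol/kg

[CO2*] = KH · pCO2 = 10^(−1.32) × 4080×10^-6 = 1.953×10^-4 mol/kg
α₀ = 1/(1 + K1/[H⁺] + K1K2/[H⁺]²) = 1/(1 + 10^+1.71 + 10^+0.28) = 0.01845
DIC = [CO2*]/α₀ = 1.953×10^-4 / 0.01845 = 10.58 mmol/kg
[CO3²⁻] = α₂·DIC; α₂ = 0.03516, so [CO3²⁻] = 0.03516 × 10.58 = 0.372 mmol/kg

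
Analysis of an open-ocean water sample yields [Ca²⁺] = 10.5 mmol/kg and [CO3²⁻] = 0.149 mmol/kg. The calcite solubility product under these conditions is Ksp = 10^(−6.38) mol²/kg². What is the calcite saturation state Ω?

Ω = 3.75

Ksp = 10^(−6.38) = 4.169×10^-7
Ω = [Ca²⁺][CO3²⁻]/Ksp = (10.5×10^-3)(0.149×10^-3) / 4.169×10^-7 = 3.75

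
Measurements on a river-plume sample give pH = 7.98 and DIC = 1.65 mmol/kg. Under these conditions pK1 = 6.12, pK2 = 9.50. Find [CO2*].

α₀ = 1 / (1 + K1/[H⁺] + K1K2/[H⁺]²) = 1 / (1 + 10^+1.86 + 10^+0.34)
   = 1 / (1 + 72.444 + 2.1878) = 1/75.631 = 0.01322
[CO2*] = α₀ × DIC = 0.01322 × 1.65 = 0.0218 mmol/kg

[CO2*] = 0.0218 mmol/kg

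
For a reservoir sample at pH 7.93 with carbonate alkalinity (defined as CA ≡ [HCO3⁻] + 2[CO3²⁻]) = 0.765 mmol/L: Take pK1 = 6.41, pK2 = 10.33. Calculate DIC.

CA = [HCO3⁻] + 2[CO3²⁻] = (α₁ + 2α₂)·DIC
At pH 7.93: [H⁺]/K1 = 10^-1.52 = 0.030200, K2/[H⁺] = 10^-2.40 = 0.0039811
α₁ = 1/(1 + 0.030200 + 0.0039811) = 1/1.0342 = 0.9669; α₂ = α₁·K2/[H⁺] = 0.003849
α₁ + 2α₂ = 0.9746
DIC = CA / (α₁ + 2α₂) = 0.765 / 0.9746 = 0.785 mmol/L

DIC = 0.785 mmol/L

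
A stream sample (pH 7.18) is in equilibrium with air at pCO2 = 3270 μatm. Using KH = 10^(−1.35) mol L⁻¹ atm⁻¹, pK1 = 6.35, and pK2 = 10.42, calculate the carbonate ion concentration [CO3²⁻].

[CO3²⁻] = 0.568 μmol/L

[CO2*] = KH · pCO2 = 10^(−1.35) × 3270×10^-6 = 1.461×10^-4 mol/L
α₀ = 1/(1 + K1/[H⁺] + K1K2/[H⁺]²) = 1/(1 + 10^+0.83 + 10^-2.41) = 0.1288
DIC = [CO2*]/α₀ = 1.461×10^-4 / 0.1288 = 1.134 mmol/L
[CO3²⁻] = α₂·DIC; α₂ = 0.0005010, so [CO3²⁻] = 0.0005010 × 1.134 = 0.000568 mmol/L = 0.568 μmol/L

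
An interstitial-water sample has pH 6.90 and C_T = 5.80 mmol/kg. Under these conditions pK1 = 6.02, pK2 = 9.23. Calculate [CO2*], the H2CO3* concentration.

[CO2*] = 0.673 mmol/kg

α₀ = 1 / (1 + K1/[H⁺] + K1K2/[H⁺]²) = 1 / (1 + 10^+0.88 + 10^-1.45)
   = 1 / (1 + 7.5858 + 0.035481) = 1/8.6213 = 0.1160
[CO2*] = α₀ × DIC = 0.1160 × 5.80 = 0.673 mmol/kg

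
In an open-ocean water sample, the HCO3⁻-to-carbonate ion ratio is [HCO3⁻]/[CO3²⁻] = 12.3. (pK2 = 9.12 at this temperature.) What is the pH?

pH = 8.03

From K2 = [H⁺][CO3²⁻]/[HCO3⁻]:  pH = pK2 − log₁₀([HCO3⁻]/[CO3²⁻])
log₁₀(12.3) = +1.090
pH = 9.12 − (+1.090) = 8.03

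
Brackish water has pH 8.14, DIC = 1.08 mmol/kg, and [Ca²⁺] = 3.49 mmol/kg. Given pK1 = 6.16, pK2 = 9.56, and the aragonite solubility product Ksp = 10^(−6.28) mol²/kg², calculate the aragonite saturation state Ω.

α₂ = 1 / (1 + [H⁺]/K2 + [H⁺]²/(K1K2)) = 1 / (1 + 10^+1.42 + 10^-0.56)
   = 1 / (1 + 26.303 + 0.27542) = 1/27.578 = 0.03626
[CO3²⁻] = α₂ × DIC = 0.03626 × 1.08 = 0.03916 mmol/kg
Ksp = 10^(−6.28) = 5.248×10^-7
Ω = [Ca²⁺][CO3²⁻]/Ksp = (3.49×10^-3)(3.916×10^-5) / 5.248×10^-7 = 0.260

Ω = 0.260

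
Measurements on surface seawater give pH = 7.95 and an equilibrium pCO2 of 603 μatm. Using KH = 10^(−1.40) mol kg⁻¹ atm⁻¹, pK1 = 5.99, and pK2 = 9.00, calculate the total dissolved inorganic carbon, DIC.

[CO2*] = KH · pCO2 = 10^(−1.40) × 603×10^-6 = 2.401×10^-5 mol/kg
α₀ = 1/(1 + K1/[H⁺] + K1K2/[H⁺]²) = 1/(1 + 10^+1.96 + 10^+0.91) = 0.009967
DIC = [CO2*]/α₀ = 2.401×10^-5 / 0.009967 = 2.41 mmol/kg

DIC = 2.41 mmol/kg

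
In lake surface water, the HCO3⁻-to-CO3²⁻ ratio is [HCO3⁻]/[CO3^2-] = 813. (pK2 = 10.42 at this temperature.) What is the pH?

From K2 = [H⁺][CO3^2-]/[HCO3⁻]:  pH = pK2 − log₁₀([HCO3⁻]/[CO3^2-])
log₁₀(813) = +2.910
pH = 10.42 − (+2.910) = 7.51

pH = 7.51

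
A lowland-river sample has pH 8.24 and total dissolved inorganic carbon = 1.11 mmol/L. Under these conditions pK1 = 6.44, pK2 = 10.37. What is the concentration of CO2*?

[CO2*] = 17.2 μmol/L

α₀ = 1 / (1 + K1/[H⁺] + K1K2/[H⁺]²) = 1 / (1 + 10^+1.80 + 10^-0.33)
   = 1 / (1 + 63.096 + 0.46774) = 1/64.563 = 0.01549
[CO2*] = α₀ × DIC = 0.01549 × 1.11 = 0.0172 mmol/L = 17.2 μmol/L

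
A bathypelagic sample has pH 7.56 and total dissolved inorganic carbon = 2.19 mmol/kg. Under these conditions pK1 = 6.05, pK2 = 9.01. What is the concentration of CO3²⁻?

[CO3²⁻] = 0.0729 mmol/kg

α₂ = 1 / (1 + [H⁺]/K2 + [H⁺]²/(K1K2)) = 1 / (1 + 10^+1.45 + 10^-0.06)
   = 1 / (1 + 28.184 + 0.87096) = 1/30.055 = 0.03327
[CO3²⁻] = α₂ × DIC = 0.03327 × 2.19 = 0.0729 mmol/kg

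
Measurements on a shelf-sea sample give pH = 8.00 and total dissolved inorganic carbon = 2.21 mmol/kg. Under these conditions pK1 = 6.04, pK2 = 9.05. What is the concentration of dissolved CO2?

α₀ = 1 / (1 + K1/[H⁺] + K1K2/[H⁺]²) = 1 / (1 + 10^+1.96 + 10^+0.91)
   = 1 / (1 + 91.201 + 8.1283) = 1/100.33 = 0.009967
[CO2*] = α₀ × DIC = 0.009967 × 2.21 = 0.0220 mmol/kg

[CO2*] = 0.0220 mmol/kg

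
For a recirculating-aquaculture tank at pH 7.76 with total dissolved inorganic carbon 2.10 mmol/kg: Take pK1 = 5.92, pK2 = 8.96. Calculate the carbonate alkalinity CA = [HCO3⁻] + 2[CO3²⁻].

CA = 2.19 mmol/kg

CA = [HCO3⁻] + 2[CO3²⁻] = (α₁ + 2α₂)·DIC
At pH 7.76: [H⁺]/K1 = 10^-1.84 = 0.014454, K2/[H⁺] = 10^-1.20 = 0.063096
α₁ = 1/(1 + 0.014454 + 0.063096) = 1/1.0776 = 0.9280; α₂ = α₁·K2/[H⁺] = 0.05855
α₁ + 2α₂ = 1.0451
CA = 1.0451 × 2.10 = 2.19 mmol/kg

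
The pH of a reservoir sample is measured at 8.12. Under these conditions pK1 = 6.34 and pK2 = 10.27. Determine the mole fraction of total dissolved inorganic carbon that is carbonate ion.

α₂ = 0.00692

α₂ = 1 / (1 + [H⁺]/K2 + [H⁺]²/(K1K2)) = 1 / (1 + 10^+2.15 + 10^+0.37)
   = 1 / (1 + 141.25 + 2.3442) = 1/144.60 = 0.006916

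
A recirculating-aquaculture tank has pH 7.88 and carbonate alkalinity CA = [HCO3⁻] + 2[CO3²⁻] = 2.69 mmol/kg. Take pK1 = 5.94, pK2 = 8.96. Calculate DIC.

DIC = 2.52 mmol/kg

CA = [HCO3⁻] + 2[CO3²⁻] = (α₁ + 2α₂)·DIC
At pH 7.88: [H⁺]/K1 = 10^-1.94 = 0.011482, K2/[H⁺] = 10^-1.08 = 0.083176
α₁ = 1/(1 + 0.011482 + 0.083176) = 1/1.0947 = 0.9135; α₂ = α₁·K2/[H⁺] = 0.07598
α₁ + 2α₂ = 1.0655
DIC = CA / (α₁ + 2α₂) = 2.69 / 1.0655 = 2.52 mmol/kg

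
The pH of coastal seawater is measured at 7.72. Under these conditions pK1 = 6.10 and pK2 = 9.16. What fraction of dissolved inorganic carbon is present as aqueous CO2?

α₀ = 1 / (1 + K1/[H⁺] + K1K2/[H⁺]²) = 1 / (1 + 10^+1.62 + 10^+0.18)
   = 1 / (1 + 41.687 + 1.5136) = 1/44.200 = 0.02262

α₀ = 0.0226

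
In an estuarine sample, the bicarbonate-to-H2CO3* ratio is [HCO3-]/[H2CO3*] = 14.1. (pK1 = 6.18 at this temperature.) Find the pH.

From K1 = [H⁺][HCO3-]/[H2CO3*]:  pH = pK1 + log₁₀([HCO3-]/[H2CO3*])
log₁₀(14.1) = +1.149
pH = 6.18 + (+1.149) = 7.33

pH = 7.33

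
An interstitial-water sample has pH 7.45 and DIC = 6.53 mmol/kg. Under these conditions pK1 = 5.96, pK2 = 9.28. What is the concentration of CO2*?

[CO2*] = 0.202 mmol/kg

α₀ = 1 / (1 + K1/[H⁺] + K1K2/[H⁺]²) = 1 / (1 + 10^+1.49 + 10^-0.34)
   = 1 / (1 + 30.903 + 0.45709) = 1/32.360 = 0.03090
[CO2*] = α₀ × DIC = 0.03090 × 6.53 = 0.202 mmol/kg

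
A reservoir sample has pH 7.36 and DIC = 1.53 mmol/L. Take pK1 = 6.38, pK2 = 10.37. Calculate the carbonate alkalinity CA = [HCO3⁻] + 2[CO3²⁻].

CA = 1.39 mmol/L

CA = [HCO3⁻] + 2[CO3²⁻] = (α₁ + 2α₂)·DIC
At pH 7.36: [H⁺]/K1 = 10^-0.98 = 0.10471, K2/[H⁺] = 10^-3.01 = 0.00097724
α₁ = 1/(1 + 0.10471 + 0.00097724) = 1/1.1057 = 0.9044; α₂ = α₁·K2/[H⁺] = 0.0008838
α₁ + 2α₂ = 0.9062
CA = 0.9062 × 1.53 = 1.39 mmol/L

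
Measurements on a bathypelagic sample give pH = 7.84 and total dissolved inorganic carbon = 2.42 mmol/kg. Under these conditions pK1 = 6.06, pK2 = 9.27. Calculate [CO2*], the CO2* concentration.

[CO2*] = 0.0381 mmol/kg

α₀ = 1 / (1 + K1/[H⁺] + K1K2/[H⁺]²) = 1 / (1 + 10^+1.78 + 10^+0.35)
   = 1 / (1 + 60.256 + 2.2387) = 1/63.495 = 0.01575
[CO2*] = α₀ × DIC = 0.01575 × 2.42 = 0.0381 mmol/kg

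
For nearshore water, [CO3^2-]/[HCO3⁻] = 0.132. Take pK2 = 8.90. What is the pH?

From K2 = [H⁺][CO3^2-]/[HCO3⁻]:  pH = pK2 + log₁₀([CO3^2-]/[HCO3⁻])
log₁₀(0.132) = -0.879
pH = 8.90 + (-0.879) = 8.02

pH = 8.02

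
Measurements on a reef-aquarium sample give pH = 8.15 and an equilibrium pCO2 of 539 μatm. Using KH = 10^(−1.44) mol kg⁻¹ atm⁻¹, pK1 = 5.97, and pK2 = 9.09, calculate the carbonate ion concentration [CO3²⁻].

[CO2*] = KH · pCO2 = 10^(−1.44) × 539×10^-6 = 1.957×10^-5 mol/kg
α₀ = 1/(1 + K1/[H⁺] + K1K2/[H⁺]²) = 1/(1 + 10^+2.18 + 10^+1.24) = 0.005892
DIC = [CO2*]/α₀ = 1.957×10^-5 / 0.005892 = 3.322 mmol/kg
[CO3²⁻] = α₂·DIC; α₂ = 0.1024, so [CO3²⁻] = 0.1024 × 3.322 = 0.340 mmol/kg

[CO3²⁻] = 0.340 mmol/kg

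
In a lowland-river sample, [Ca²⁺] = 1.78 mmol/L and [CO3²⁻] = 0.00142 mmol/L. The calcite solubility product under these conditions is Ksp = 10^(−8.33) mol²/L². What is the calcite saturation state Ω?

Ω = 0.540

Ksp = 10^(−8.33) = 4.677×10^-9
Ω = [Ca²⁺][CO3²⁻]/Ksp = (1.78×10^-3)(0.00142×10^-3) / 4.677×10^-9 = 0.540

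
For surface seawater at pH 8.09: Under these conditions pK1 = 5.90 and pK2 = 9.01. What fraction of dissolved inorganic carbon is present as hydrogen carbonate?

α₁ = 0.888

α₁ = 1 / (1 + [H⁺]/K1 + K2/[H⁺]) = 1 / (1 + 10^-2.19 + 10^-0.92)
   = 1 / (1 + 0.0064565 + 0.12023) = 1/1.1267 = 0.8876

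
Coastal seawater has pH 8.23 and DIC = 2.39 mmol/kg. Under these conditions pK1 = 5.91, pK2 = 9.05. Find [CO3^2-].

α₂ = 1 / (1 + [H⁺]/K2 + [H⁺]²/(K1K2)) = 1 / (1 + 10^+0.82 + 10^-1.50)
   = 1 / (1 + 6.6069 + 0.031623) = 1/7.6386 = 0.1309
[CO3²⁻] = α₂ × DIC = 0.1309 × 2.39 = 0.313 mmol/kg

[CO3²⁻] = 0.313 mmol/kg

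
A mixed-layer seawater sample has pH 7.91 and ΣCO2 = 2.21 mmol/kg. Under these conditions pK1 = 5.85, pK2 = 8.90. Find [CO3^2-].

[CO3²⁻] = 0.204 mmol/kg

α₂ = 1 / (1 + [H⁺]/K2 + [H⁺]²/(K1K2)) = 1 / (1 + 10^+0.99 + 10^-1.07)
   = 1 / (1 + 9.7724 + 0.085114) = 1/10.857 = 0.09210
[CO3²⁻] = α₂ × DIC = 0.09210 × 2.21 = 0.204 mmol/kg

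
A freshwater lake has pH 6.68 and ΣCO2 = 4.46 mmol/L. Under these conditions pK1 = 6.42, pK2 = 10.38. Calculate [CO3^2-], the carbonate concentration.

[CO3²⁻] = 0.574 μmol/L

α₂ = 1 / (1 + [H⁺]/K2 + [H⁺]²/(K1K2)) = 1 / (1 + 10^+3.70 + 10^+3.44)
   = 1 / (1 + 5011.9 + 2754.2) = 1/7767.1 = 0.0001287
[CO3²⁻] = α₂ × DIC = 0.0001287 × 4.46 = 0.000574 mmol/L = 0.574 μmol/L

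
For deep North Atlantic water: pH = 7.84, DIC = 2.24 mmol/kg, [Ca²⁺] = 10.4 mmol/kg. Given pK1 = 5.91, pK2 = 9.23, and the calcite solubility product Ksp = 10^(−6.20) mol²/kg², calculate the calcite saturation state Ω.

Ω = 1.43

α₂ = 1 / (1 + [H⁺]/K2 + [H⁺]²/(K1K2)) = 1 / (1 + 10^+1.39 + 10^-0.54)
   = 1 / (1 + 24.547 + 0.28840) = 1/25.835 = 0.03871
[CO3²⁻] = α₂ × DIC = 0.03871 × 2.24 = 0.08670 mmol/kg
Ksp = 10^(−6.20) = 6.310×10^-7
Ω = [Ca²⁺][CO3²⁻]/Ksp = (10.4×10^-3)(8.670×10^-5) / 6.310×10^-7 = 1.43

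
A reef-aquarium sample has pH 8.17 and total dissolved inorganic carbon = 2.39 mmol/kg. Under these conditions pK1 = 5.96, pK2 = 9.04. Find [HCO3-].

α₁ = 1 / (1 + [H⁺]/K1 + K2/[H⁺]) = 1 / (1 + 10^-2.21 + 10^-0.87)
   = 1 / (1 + 0.0061660 + 0.13490) = 1/1.1411 = 0.8764
[HCO3⁻] = α₁ × DIC = 0.8764 × 2.39 = 2.09 mmol/kg

[HCO3⁻] = 2.09 mmol/kg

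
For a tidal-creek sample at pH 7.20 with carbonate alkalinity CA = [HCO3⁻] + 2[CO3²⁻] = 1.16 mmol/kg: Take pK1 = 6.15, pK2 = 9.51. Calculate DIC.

CA = [HCO3⁻] + 2[CO3²⁻] = (α₁ + 2α₂)·DIC
At pH 7.20: [H⁺]/K1 = 10^-1.05 = 0.089125, K2/[H⁺] = 10^-2.31 = 0.0048978
α₁ = 1/(1 + 0.089125 + 0.0048978) = 1/1.0940 = 0.9141; α₂ = α₁·K2/[H⁺] = 0.004477
α₁ + 2α₂ = 0.9230
DIC = CA / (α₁ + 2α₂) = 1.16 / 0.9230 = 1.26 mmol/kg

DIC = 1.26 mmol/kg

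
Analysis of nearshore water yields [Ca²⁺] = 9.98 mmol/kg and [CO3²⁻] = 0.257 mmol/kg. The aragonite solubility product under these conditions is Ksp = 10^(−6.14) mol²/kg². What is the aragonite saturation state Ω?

Ksp = 10^(−6.14) = 7.244×10^-7
Ω = [Ca²⁺][CO3²⁻]/Ksp = (9.98×10^-3)(0.257×10^-3) / 7.244×10^-7 = 3.54

Ω = 3.54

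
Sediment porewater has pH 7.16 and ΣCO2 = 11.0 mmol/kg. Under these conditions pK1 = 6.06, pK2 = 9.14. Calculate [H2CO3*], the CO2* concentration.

α₀ = 1 / (1 + K1/[H⁺] + K1K2/[H⁺]²) = 1 / (1 + 10^+1.10 + 10^-0.88)
   = 1 / (1 + 12.589 + 0.13183) = 1/13.721 = 0.07288
[CO2*] = α₀ × DIC = 0.07288 × 11.0 = 0.802 mmol/kg

[CO2*] = 0.802 mmol/kg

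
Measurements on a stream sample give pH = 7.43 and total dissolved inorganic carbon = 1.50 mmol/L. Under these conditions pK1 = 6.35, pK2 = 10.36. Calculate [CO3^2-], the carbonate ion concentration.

[CO3²⁻] = 1.63 μmol/L

α₂ = 1 / (1 + [H⁺]/K2 + [H⁺]²/(K1K2)) = 1 / (1 + 10^+2.93 + 10^+1.85)
   = 1 / (1 + 851.14 + 70.795) = 1/922.93 = 0.001084
[CO3²⁻] = α₂ × DIC = 0.001084 × 1.50 = 0.00163 mmol/L = 1.63 μmol/L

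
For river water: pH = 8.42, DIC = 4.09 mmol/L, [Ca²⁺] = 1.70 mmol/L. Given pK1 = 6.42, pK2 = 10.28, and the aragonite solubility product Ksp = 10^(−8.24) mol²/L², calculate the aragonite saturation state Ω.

α₂ = 1 / (1 + [H⁺]/K2 + [H⁺]²/(K1K2)) = 1 / (1 + 10^+1.86 + 10^-0.14)
   = 1 / (1 + 72.444 + 0.72444) = 1/74.168 = 0.01348
[CO3²⁻] = α₂ × DIC = 0.01348 × 4.09 = 0.05515 mmol/L
Ksp = 10^(−8.24) = 5.754×10^-9
Ω = [Ca²⁺][CO3²⁻]/Ksp = (1.70×10^-3)(5.515×10^-5) / 5.754×10^-9 = 16.3

Ω = 16.3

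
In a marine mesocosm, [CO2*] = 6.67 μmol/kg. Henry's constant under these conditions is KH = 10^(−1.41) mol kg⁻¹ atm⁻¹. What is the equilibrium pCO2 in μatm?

pCO2 = 171 μatm

KH = 10^(−1.41) = 3.890×10^-2 mol kg⁻¹ atm⁻¹
pCO2 = [CO2*]/KH = 6.67×10^-6 / 3.890×10^-2 = 1.71×10^-4 atm = 171 μatm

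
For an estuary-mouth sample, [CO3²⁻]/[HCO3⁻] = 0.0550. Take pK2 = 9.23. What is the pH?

From K2 = [H⁺][CO3²⁻]/[HCO3⁻]:  pH = pK2 + log₁₀([CO3²⁻]/[HCO3⁻])
log₁₀(0.0550) = -1.260
pH = 9.23 + (-1.260) = 7.97

pH = 7.97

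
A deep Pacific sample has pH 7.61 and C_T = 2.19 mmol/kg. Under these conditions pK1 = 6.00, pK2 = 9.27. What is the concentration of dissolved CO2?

α₀ = 1 / (1 + K1/[H⁺] + K1K2/[H⁺]²) = 1 / (1 + 10^+1.61 + 10^-0.05)
   = 1 / (1 + 40.738 + 0.89125) = 1/42.629 = 0.02346
[CO2*] = α₀ × DIC = 0.02346 × 2.19 = 0.0514 mmol/kg

[CO2*] = 0.0514 mmol/kg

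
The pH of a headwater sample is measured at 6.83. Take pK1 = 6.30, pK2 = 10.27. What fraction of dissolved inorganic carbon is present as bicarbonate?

α₁ = 0.772

α₁ = 1 / (1 + [H⁺]/K1 + K2/[H⁺]) = 1 / (1 + 10^-0.53 + 10^-3.44)
   = 1 / (1 + 0.29512 + 0.00036308) = 1/1.2955 = 0.7719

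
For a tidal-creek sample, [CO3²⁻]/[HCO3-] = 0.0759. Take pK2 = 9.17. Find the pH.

pH = 8.05

From K2 = [H⁺][CO3²⁻]/[HCO3-]:  pH = pK2 + log₁₀([CO3²⁻]/[HCO3-])
log₁₀(0.0759) = -1.120
pH = 9.17 + (-1.120) = 8.05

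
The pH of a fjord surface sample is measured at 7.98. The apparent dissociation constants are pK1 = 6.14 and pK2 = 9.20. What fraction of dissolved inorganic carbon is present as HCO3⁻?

α₁ = 0.930

α₁ = 1 / (1 + [H⁺]/K1 + K2/[H⁺]) = 1 / (1 + 10^-1.84 + 10^-1.22)
   = 1 / (1 + 0.014454 + 0.060256) = 1/1.0747 = 0.9305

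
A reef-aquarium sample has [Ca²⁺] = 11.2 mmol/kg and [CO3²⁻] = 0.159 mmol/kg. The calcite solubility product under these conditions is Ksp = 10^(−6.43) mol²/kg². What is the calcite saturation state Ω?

Ω = 4.79

Ksp = 10^(−6.43) = 3.715×10^-7
Ω = [Ca²⁺][CO3²⁻]/Ksp = (11.2×10^-3)(0.159×10^-3) / 3.715×10^-7 = 4.79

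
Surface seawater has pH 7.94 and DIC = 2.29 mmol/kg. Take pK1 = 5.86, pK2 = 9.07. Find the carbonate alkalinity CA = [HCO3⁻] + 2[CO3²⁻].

CA = [HCO3⁻] + 2[CO3²⁻] = (α₁ + 2α₂)·DIC
At pH 7.94: [H⁺]/K1 = 10^-2.08 = 0.0083176, K2/[H⁺] = 10^-1.13 = 0.074131
α₁ = 1/(1 + 0.0083176 + 0.074131) = 1/1.0824 = 0.9238; α₂ = α₁·K2/[H⁺] = 0.06848
α₁ + 2α₂ = 1.0608
CA = 1.0608 × 2.29 = 2.43 mmol/kg

CA = 2.43 mmol/kg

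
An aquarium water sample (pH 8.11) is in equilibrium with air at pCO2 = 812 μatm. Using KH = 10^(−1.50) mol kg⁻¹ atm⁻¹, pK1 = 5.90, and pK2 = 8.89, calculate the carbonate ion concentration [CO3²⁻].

[CO2*] = KH · pCO2 = 10^(−1.50) × 812×10^-6 = 2.568×10^-5 mol/kg
α₀ = 1/(1 + K1/[H⁺] + K1K2/[H⁺]²) = 1/(1 + 10^+2.21 + 10^+1.43) = 0.005260
DIC = [CO2*]/α₀ = 2.568×10^-5 / 0.005260 = 4.881 mmol/kg
[CO3²⁻] = α₂·DIC; α₂ = 0.1416, so [CO3²⁻] = 0.1416 × 4.881 = 0.691 mmol/kg

[CO3²⁻] = 0.691 mmol/kg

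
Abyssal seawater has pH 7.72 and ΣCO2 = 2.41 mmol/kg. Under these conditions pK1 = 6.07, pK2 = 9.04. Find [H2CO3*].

α₀ = 1 / (1 + K1/[H⁺] + K1K2/[H⁺]²) = 1 / (1 + 10^+1.65 + 10^+0.33)
   = 1 / (1 + 44.668 + 2.1380) = 1/47.806 = 0.02092
[CO2*] = α₀ × DIC = 0.02092 × 2.41 = 0.0504 mmol/kg

[CO2*] = 0.0504 mmol/kg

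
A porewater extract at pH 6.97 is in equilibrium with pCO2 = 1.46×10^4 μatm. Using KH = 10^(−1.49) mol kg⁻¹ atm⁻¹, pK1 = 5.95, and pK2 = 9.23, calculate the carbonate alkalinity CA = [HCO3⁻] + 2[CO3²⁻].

CA = 5.00 mmol/kg

[CO2*] = KH · pCO2 = 10^(−1.49) × 1.46×10^4×10^-6 = 4.724×10^-4 mol/kg
α₀ = 1/(1 + K1/[H⁺] + K1K2/[H⁺]²) = 1/(1 + 10^+1.02 + 10^-1.24) = 0.08674
DIC = [CO2*]/α₀ = 4.724×10^-4 / 0.08674 = 5.447 mmol/kg
CA = (α₁ + 2α₂)·DIC = (0.9083 + 2×0.004991) × 5.447 = 5.00 mmol/kg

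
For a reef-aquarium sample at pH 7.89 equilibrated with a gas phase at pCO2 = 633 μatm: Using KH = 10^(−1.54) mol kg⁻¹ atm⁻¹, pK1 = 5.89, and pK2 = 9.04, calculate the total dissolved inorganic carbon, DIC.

[CO2*] = KH · pCO2 = 10^(−1.54) × 633×10^-6 = 1.826×10^-5 mol/kg
α₀ = 1/(1 + K1/[H⁺] + K1K2/[H⁺]²) = 1/(1 + 10^+2.00 + 10^+0.85) = 0.009252
DIC = [CO2*]/α₀ = 1.826×10^-5 / 0.009252 = 1.97 mmol/kg

DIC = 1.97 mmol/kg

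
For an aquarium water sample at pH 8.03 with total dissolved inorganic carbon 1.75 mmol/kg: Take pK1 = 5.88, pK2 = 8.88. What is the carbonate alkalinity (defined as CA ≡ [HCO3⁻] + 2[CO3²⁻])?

CA = 1.95 mmol/kg

CA = [HCO3⁻] + 2[CO3²⁻] = (α₁ + 2α₂)·DIC
At pH 8.03: [H⁺]/K1 = 10^-2.15 = 0.0070795, K2/[H⁺] = 10^-0.85 = 0.14125
α₁ = 1/(1 + 0.0070795 + 0.14125) = 1/1.1483 = 0.8708; α₂ = α₁·K2/[H⁺] = 0.1230
α₁ + 2α₂ = 1.1168
CA = 1.1168 × 1.75 = 1.95 mmol/kg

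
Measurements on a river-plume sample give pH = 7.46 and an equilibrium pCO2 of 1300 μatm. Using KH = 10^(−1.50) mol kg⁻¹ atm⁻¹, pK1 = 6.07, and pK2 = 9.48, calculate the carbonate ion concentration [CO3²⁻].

[CO3²⁻] = 9.64 μmol/kg

[CO2*] = KH · pCO2 = 10^(−1.50) × 1300×10^-6 = 4.111×10^-5 mol/kg
α₀ = 1/(1 + K1/[H⁺] + K1K2/[H⁺]²) = 1/(1 + 10^+1.39 + 10^-0.63) = 0.03879
DIC = [CO2*]/α₀ = 4.111×10^-5 / 0.03879 = 1.060 mmol/kg
[CO3²⁻] = α₂·DIC; α₂ = 0.009093, so [CO3²⁻] = 0.009093 × 1.060 = 0.00964 mmol/kg = 9.64 μmol/kg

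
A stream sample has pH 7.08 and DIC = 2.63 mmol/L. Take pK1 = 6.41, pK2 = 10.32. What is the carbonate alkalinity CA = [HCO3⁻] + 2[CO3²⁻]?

CA = 2.17 mmol/L

CA = [HCO3⁻] + 2[CO3²⁻] = (α₁ + 2α₂)·DIC
At pH 7.08: [H⁺]/K1 = 10^-0.67 = 0.21380, K2/[H⁺] = 10^-3.24 = 0.00057544
α₁ = 1/(1 + 0.21380 + 0.00057544) = 1/1.2144 = 0.8235; α₂ = α₁·K2/[H⁺] = 0.0004739
α₁ + 2α₂ = 0.8244
CA = 0.8244 × 2.63 = 2.17 mmol/L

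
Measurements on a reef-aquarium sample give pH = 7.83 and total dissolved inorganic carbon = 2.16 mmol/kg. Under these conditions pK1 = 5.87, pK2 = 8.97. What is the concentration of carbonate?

α₂ = 1 / (1 + [H⁺]/K2 + [H⁺]²/(K1K2)) = 1 / (1 + 10^+1.14 + 10^-0.82)
   = 1 / (1 + 13.804 + 0.15136) = 1/14.955 = 0.06687
[CO3²⁻] = α₂ × DIC = 0.06687 × 2.16 = 0.144 mmol/kg

[CO3²⁻] = 0.144 mmol/kg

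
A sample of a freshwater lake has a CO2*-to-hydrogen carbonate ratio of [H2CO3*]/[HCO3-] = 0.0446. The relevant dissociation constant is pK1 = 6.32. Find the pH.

pH = 7.67

From K1 = [H⁺][HCO3-]/[H2CO3*]:  pH = pK1 − log₁₀([H2CO3*]/[HCO3-])
log₁₀(0.0446) = -1.351
pH = 6.32 − (-1.351) = 7.67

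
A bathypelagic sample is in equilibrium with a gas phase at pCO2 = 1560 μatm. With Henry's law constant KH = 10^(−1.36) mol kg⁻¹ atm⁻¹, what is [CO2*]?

KH = 10^(−1.36) = 4.365×10^-2 mol kg⁻¹ atm⁻¹
[CO2*] = KH · pCO2 = 4.365×10^-2 × 1560×10^-6 atm = 6.81×10^-5 mol/kg

[CO2*] = 68.1 μmol/kg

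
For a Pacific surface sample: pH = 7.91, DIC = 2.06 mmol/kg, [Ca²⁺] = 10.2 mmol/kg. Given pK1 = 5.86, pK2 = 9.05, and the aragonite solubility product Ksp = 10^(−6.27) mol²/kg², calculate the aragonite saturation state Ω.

Ω = 2.62

α₂ = 1 / (1 + [H⁺]/K2 + [H⁺]²/(K1K2)) = 1 / (1 + 10^+1.14 + 10^-0.91)
   = 1 / (1 + 13.804 + 0.12303) = 1/14.927 = 0.06699
[CO3²⁻] = α₂ × DIC = 0.06699 × 2.06 = 0.1380 mmol/kg
Ksp = 10^(−6.27) = 5.370×10^-7
Ω = [Ca²⁺][CO3²⁻]/Ksp = (10.2×10^-3)(1.380×10^-4) / 5.370×10^-7 = 2.62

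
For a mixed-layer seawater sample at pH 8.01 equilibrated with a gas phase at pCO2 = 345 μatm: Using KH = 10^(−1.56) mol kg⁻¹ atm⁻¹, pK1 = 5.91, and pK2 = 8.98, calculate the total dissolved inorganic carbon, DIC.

[CO2*] = KH · pCO2 = 10^(−1.56) × 345×10^-6 = 9.502×10^-6 mol/kg
α₀ = 1/(1 + K1/[H⁺] + K1K2/[H⁺]²) = 1/(1 + 10^+2.10 + 10^+1.13) = 0.007123
DIC = [CO2*]/α₀ = 9.502×10^-6 / 0.007123 = 1.33 mmol/kg

DIC = 1.33 mmol/kg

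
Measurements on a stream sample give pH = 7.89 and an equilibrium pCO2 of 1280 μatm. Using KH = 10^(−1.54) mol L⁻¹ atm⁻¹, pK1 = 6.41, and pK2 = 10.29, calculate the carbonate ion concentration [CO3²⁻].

[CO2*] = KH · pCO2 = 10^(−1.54) × 1280×10^-6 = 3.692×10^-5 mol/L
α₀ = 1/(1 + K1/[H⁺] + K1K2/[H⁺]²) = 1/(1 + 10^+1.48 + 10^-0.92) = 0.03193
DIC = [CO2*]/α₀ = 3.692×10^-5 / 0.03193 = 1.156 mmol/L
[CO3²⁻] = α₂·DIC; α₂ = 0.003839, so [CO3²⁻] = 0.003839 × 1.156 = 0.00444 mmol/L = 4.44 μmol/L

[CO3²⁻] = 4.44 μmol/L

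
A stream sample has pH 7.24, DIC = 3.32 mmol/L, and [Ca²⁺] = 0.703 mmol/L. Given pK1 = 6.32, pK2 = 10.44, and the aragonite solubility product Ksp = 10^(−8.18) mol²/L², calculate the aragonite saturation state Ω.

α₂ = 1 / (1 + [H⁺]/K2 + [H⁺]²/(K1K2)) = 1 / (1 + 10^+3.20 + 10^+2.28)
   = 1 / (1 + 1584.9 + 190.55) = 1/1776.4 = 0.0005629
[CO3²⁻] = α₂ × DIC = 0.0005629 × 3.32 = 0.001869 mmol/L = 1.869 μmol/L
Ksp = 10^(−8.18) = 6.607×10^-9
Ω = [Ca²⁺][CO3²⁻]/Ksp = (0.703×10^-3)(1.869×10^-6) / 6.607×10^-9 = 0.199

Ω = 0.199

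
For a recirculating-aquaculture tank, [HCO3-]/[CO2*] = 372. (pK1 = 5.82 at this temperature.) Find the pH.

From K1 = [H⁺][HCO3-]/[CO2*]:  pH = pK1 + log₁₀([HCO3-]/[CO2*])
log₁₀(372) = +2.571
pH = 5.82 + (+2.571) = 8.39

pH = 8.39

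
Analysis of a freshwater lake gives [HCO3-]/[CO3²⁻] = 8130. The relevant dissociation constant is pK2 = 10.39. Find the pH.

From K2 = [H⁺][CO3²⁻]/[HCO3-]:  pH = pK2 − log₁₀([HCO3-]/[CO3²⁻])
log₁₀(8130) = +3.910
pH = 10.39 − (+3.910) = 6.48

pH = 6.48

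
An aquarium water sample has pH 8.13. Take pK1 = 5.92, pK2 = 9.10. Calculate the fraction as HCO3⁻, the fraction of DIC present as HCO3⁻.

α₁ = 0.898

α₁ = 1 / (1 + [H⁺]/K1 + K2/[H⁺]) = 1 / (1 + 10^-2.21 + 10^-0.97)
   = 1 / (1 + 0.0061660 + 0.10715) = 1/1.1133 = 0.8982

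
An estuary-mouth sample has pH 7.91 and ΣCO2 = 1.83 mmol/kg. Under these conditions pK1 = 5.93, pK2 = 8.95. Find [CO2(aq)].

α₀ = 1 / (1 + K1/[H⁺] + K1K2/[H⁺]²) = 1 / (1 + 10^+1.98 + 10^+0.94)
   = 1 / (1 + 95.499 + 8.7096) = 1/105.21 = 0.009505
[CO2*] = α₀ × DIC = 0.009505 × 1.83 = 0.0174 mmol/kg = 17.4 μmol/kg

[CO2*] = 17.4 μmol/kg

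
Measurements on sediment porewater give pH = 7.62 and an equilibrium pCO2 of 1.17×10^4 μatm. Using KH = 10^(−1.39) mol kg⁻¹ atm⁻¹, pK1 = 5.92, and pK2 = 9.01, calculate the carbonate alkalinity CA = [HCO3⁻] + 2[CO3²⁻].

CA = 25.8 mmol/kg

[CO2*] = KH · pCO2 = 10^(−1.39) × 1.17×10^4×10^-6 = 4.766×10^-4 mol/kg
α₀ = 1/(1 + K1/[H⁺] + K1K2/[H⁺]²) = 1/(1 + 10^+1.70 + 10^+0.31) = 0.01881
DIC = [CO2*]/α₀ = 4.766×10^-4 / 0.01881 = 25.34 mmol/kg
CA = (α₁ + 2α₂)·DIC = (0.9428 + 2×0.03841) × 25.34 = 25.8 mmol/kg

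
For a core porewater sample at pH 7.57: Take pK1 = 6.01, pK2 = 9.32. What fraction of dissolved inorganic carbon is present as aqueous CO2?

α₀ = 0.0263

α₀ = 1 / (1 + K1/[H⁺] + K1K2/[H⁺]²) = 1 / (1 + 10^+1.56 + 10^-0.19)
   = 1 / (1 + 36.308 + 0.64565) = 1/37.953 = 0.02635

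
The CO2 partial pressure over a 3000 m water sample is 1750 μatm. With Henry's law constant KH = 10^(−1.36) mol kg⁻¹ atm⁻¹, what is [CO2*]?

KH = 10^(−1.36) = 4.365×10^-2 mol kg⁻¹ atm⁻¹
[CO2*] = KH · pCO2 = 4.365×10^-2 × 1750×10^-6 atm = 7.64×10^-5 mol/kg

[CO2*] = 76.4 μmol/kg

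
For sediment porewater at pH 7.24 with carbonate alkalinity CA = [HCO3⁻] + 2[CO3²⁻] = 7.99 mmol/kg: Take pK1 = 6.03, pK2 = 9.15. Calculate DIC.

DIC = 8.37 mmol/kg

CA = [HCO3⁻] + 2[CO3²⁻] = (α₁ + 2α₂)·DIC
At pH 7.24: [H⁺]/K1 = 10^-1.21 = 0.061660, K2/[H⁺] = 10^-1.91 = 0.012303
α₁ = 1/(1 + 0.061660 + 0.012303) = 1/1.0740 = 0.9311; α₂ = α₁·K2/[H⁺] = 0.01146
α₁ + 2α₂ = 0.9540
DIC = CA / (α₁ + 2α₂) = 7.99 / 0.9540 = 8.37 mmol/kg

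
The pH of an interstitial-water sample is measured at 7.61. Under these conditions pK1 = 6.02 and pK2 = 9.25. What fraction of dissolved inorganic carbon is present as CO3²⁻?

α₂ = 0.0218

α₂ = 1 / (1 + [H⁺]/K2 + [H⁺]²/(K1K2)) = 1 / (1 + 10^+1.64 + 10^+0.05)
   = 1 / (1 + 43.652 + 1.1220) = 1/45.774 = 0.02185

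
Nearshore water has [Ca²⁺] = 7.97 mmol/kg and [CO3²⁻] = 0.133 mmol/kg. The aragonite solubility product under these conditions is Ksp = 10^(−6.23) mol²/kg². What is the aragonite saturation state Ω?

Ksp = 10^(−6.23) = 5.888×10^-7
Ω = [Ca²⁺][CO3²⁻]/Ksp = (7.97×10^-3)(0.133×10^-3) / 5.888×10^-7 = 1.80

Ω = 1.80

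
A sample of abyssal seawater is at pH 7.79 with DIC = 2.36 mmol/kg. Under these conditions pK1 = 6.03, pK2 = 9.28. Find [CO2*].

[CO2*] = 0.0391 mmol/kg

α₀ = 1 / (1 + K1/[H⁺] + K1K2/[H⁺]²) = 1 / (1 + 10^+1.76 + 10^+0.27)
   = 1 / (1 + 57.544 + 1.8621) = 1/60.406 = 0.01655
[CO2*] = α₀ × DIC = 0.01655 × 2.36 = 0.0391 mmol/kg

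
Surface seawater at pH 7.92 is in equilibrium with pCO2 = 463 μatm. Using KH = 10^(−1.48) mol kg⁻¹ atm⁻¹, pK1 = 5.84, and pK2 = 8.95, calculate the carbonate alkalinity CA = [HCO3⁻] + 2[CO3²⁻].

CA = 2.19 mmol/kg

[CO2*] = KH · pCO2 = 10^(−1.48) × 463×10^-6 = 1.533×10^-5 mol/kg
α₀ = 1/(1 + K1/[H⁺] + K1K2/[H⁺]²) = 1/(1 + 10^+2.08 + 10^+1.05) = 0.007550
DIC = [CO2*]/α₀ = 1.533×10^-5 / 0.007550 = 2.031 mmol/kg
CA = (α₁ + 2α₂)·DIC = (0.9077 + 2×0.08471) × 2.031 = 2.19 mmol/kg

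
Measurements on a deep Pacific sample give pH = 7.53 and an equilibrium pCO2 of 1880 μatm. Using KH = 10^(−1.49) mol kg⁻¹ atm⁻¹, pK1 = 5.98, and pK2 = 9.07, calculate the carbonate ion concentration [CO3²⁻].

[CO3²⁻] = 0.0623 mmol/kg

[CO2*] = KH · pCO2 = 10^(−1.49) × 1880×10^-6 = 6.084×10^-5 mol/kg
α₀ = 1/(1 + K1/[H⁺] + K1K2/[H⁺]²) = 1/(1 + 10^+1.55 + 10^+0.01) = 0.02666
DIC = [CO2*]/α₀ = 6.084×10^-5 / 0.02666 = 2.282 mmol/kg
[CO3²⁻] = α₂·DIC; α₂ = 0.02728, so [CO3²⁻] = 0.02728 × 2.282 = 0.0623 mmol/kg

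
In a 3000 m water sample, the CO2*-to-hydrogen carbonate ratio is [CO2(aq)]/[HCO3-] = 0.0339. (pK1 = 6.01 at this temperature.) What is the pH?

pH = 7.48

From K1 = [H⁺][HCO3-]/[CO2(aq)]:  pH = pK1 − log₁₀([CO2(aq)]/[HCO3-])
log₁₀(0.0339) = -1.470
pH = 6.01 − (-1.470) = 7.48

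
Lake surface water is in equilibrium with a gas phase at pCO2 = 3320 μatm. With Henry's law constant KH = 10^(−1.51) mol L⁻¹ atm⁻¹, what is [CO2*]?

KH = 10^(−1.51) = 3.090×10^-2 mol L⁻¹ atm⁻¹
[CO2*] = KH · pCO2 = 3.090×10^-2 × 3320×10^-6 atm = 1.03×10^-4 mol/L

[CO2*] = 103 μmol/L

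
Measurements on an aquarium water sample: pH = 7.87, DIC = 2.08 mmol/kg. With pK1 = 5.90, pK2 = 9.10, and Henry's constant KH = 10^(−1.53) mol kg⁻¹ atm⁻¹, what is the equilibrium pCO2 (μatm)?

pCO2 = 706 μatm

α₀ = 1 / (1 + K1/[H⁺] + K1K2/[H⁺]²) = 1 / (1 + 10^+1.97 + 10^+0.74)
   = 1 / (1 + 93.325 + 5.4954) = 1/99.821 = 0.01002
[CO2*] = α₀ × DIC = 0.01002 × 2.08 = 0.02084 mmol/kg
pCO2 = [CO2*]/KH = 2.084×10^-5 / 2.951×10^-2 = 706 μatm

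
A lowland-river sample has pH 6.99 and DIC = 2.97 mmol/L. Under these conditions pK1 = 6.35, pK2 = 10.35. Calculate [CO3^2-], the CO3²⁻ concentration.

[CO3²⁻] = 1.05 μmol/L

α₂ = 1 / (1 + [H⁺]/K2 + [H⁺]²/(K1K2)) = 1 / (1 + 10^+3.36 + 10^+2.72)
   = 1 / (1 + 2290.9 + 524.81) = 1/2816.7 = 0.0003550
[CO3²⁻] = α₂ × DIC = 0.0003550 × 2.97 = 0.00105 mmol/L = 1.05 μmol/L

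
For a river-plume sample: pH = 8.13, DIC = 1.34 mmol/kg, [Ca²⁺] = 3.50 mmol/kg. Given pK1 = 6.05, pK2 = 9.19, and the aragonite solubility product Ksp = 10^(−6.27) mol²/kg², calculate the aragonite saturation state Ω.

α₂ = 1 / (1 + [H⁺]/K2 + [H⁺]²/(K1K2)) = 1 / (1 + 10^+1.06 + 10^-1.02)
   = 1 / (1 + 11.482 + 0.095499) = 1/12.577 = 0.07951
[CO3²⁻] = α₂ × DIC = 0.07951 × 1.34 = 0.1065 mmol/kg
Ksp = 10^(−6.27) = 5.370×10^-7
Ω = [Ca²⁺][CO3²⁻]/Ksp = (3.50×10^-3)(1.065×10^-4) / 5.370×10^-7 = 0.694

Ω = 0.694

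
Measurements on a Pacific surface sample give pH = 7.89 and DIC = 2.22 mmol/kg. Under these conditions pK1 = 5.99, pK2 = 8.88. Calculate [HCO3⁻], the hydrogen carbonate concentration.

[HCO3⁻] = 1.99 mmol/kg

α₁ = 1 / (1 + [H⁺]/K1 + K2/[H⁺]) = 1 / (1 + 10^-1.90 + 10^-0.99)
   = 1 / (1 + 0.012589 + 0.10233) = 1/1.1149 = 0.8969
[HCO3⁻] = α₁ × DIC = 0.8969 × 2.22 = 1.99 mmol/kg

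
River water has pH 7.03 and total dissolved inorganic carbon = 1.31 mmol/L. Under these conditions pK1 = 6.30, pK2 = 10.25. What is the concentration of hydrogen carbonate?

[HCO3⁻] = 1.10 mmol/L

α₁ = 1 / (1 + [H⁺]/K1 + K2/[H⁺]) = 1 / (1 + 10^-0.73 + 10^-3.22)
   = 1 / (1 + 0.18621 + 0.00060256) = 1/1.1868 = 0.8426
[HCO3⁻] = α₁ × DIC = 0.8426 × 1.31 = 1.10 mmol/L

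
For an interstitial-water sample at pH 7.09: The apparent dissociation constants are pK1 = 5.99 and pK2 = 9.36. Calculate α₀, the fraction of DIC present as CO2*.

α₀ = 1 / (1 + K1/[H⁺] + K1K2/[H⁺]²) = 1 / (1 + 10^+1.10 + 10^-1.17)
   = 1 / (1 + 12.589 + 0.067608) = 1/13.657 = 0.07322

α₀ = 0.0732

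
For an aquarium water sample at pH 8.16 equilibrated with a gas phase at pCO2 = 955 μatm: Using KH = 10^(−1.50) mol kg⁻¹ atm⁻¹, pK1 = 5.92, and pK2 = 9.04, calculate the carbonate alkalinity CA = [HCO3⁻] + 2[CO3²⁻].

[CO2*] = KH · pCO2 = 10^(−1.50) × 955×10^-6 = 3.020×10^-5 mol/kg
α₀ = 1/(1 + K1/[H⁺] + K1K2/[H⁺]²) = 1/(1 + 10^+2.24 + 10^+1.36) = 0.005058
DIC = [CO2*]/α₀ = 3.020×10^-5 / 0.005058 = 5.970 mmol/kg
CA = (α₁ + 2α₂)·DIC = (0.8791 + 2×0.1159) × 5.970 = 6.63 mmol/kg

CA = 6.63 mmol/kg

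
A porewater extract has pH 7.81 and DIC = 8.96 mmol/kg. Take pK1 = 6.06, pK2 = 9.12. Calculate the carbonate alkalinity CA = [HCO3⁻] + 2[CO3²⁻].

CA = [HCO3⁻] + 2[CO3²⁻] = (α₁ + 2α₂)·DIC
At pH 7.81: [H⁺]/K1 = 10^-1.75 = 0.017783, K2/[H⁺] = 10^-1.31 = 0.048978
α₁ = 1/(1 + 0.017783 + 0.048978) = 1/1.0668 = 0.9374; α₂ = α₁·K2/[H⁺] = 0.04591
α₁ + 2α₂ = 1.0292
CA = 1.0292 × 8.96 = 9.22 mmol/kg

CA = 9.22 mmol/kg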